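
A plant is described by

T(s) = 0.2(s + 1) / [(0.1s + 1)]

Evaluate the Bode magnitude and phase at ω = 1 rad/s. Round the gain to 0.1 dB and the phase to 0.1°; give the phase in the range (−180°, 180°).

-11.0 dB, 39.3°

At ω = 1 rad/s:
zero (1 + j1·1) = 1 + j1 → |·| ≈ 1.4142, ∠ ≈ 45.00°
pole (1 + j1·0.1) = 1 + j0.1 → |·| ≈ 1.005, ∠ ≈ 5.71°
|T| = 0.2 · 1.4142 / (1.005) ≈ 0.28143
Gain = 20 log₁₀(0.28143) ≈ -11.01 dB
∠T = (45.00°) − (5.71°) = 39.29°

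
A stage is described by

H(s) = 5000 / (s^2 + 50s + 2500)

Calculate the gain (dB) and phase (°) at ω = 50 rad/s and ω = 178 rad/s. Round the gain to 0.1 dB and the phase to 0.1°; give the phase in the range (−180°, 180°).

ω = 50: 6.0 dB, -90.0°; ω = 178: -15.7 dB, -163.0°

At s = jω = j50:
quadratic: (j50)² + 50·j50 + 2500 = 0 + j2500 → |·| ≈ 2500, ∠ ≈ 90.00°
|H| = 5000 / 2500 ≈ 2
Gain = 20 log₁₀(2) ≈ 6.02 dB
∠H = 0.00° − 90.00° = -90.00°

At s = jω = j178:
quadratic: (j178)² + 50·j178 + 2500 = -29184 + j8900 → |·| ≈ 30511, ∠ ≈ 163.04°
|H| = 5000 / 30511 ≈ 0.16388
Gain = 20 log₁₀(0.16388) ≈ -15.71 dB
∠H = 0.00° − 163.04° = -163.04°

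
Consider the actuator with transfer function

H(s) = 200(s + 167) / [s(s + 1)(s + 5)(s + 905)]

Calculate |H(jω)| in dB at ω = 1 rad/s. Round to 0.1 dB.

14.2 dB

At s = jω = j1:
zero (s+167): 167 + j1 → |·| = √(167²+1²) = √27890 ≈ 167, ∠ = arctan(1/167) ≈ 0.34°
pole (s+1): 1 + j1 → |·| = √(1²+1²) = √2 ≈ 1.4142, ∠ = arctan(1/1) ≈ 45.00°
pole (s+5): 5 + j1 → |·| = √(5²+1²) = √26 ≈ 5.099, ∠ = arctan(1/5) ≈ 11.31°
pole (s+905): 905 + j1 → |·| = √(905²+1²) = √819026 ≈ 905, ∠ = arctan(1/905) ≈ 0.06°
pole at origin: |s| = 1, ∠ = 90.00° (in denominator)
|H| = 200 · 167 / 6526 ≈ 5.118
Gain = 20 log₁₀(5.118) ≈ 14.18 dB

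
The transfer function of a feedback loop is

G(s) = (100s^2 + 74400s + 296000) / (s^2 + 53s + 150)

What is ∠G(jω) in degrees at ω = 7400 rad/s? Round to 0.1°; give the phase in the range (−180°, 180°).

-5.3°

Substitute s = j7400:
Numerator: 100(j7400)^2 + 74400(j7400) + 296000 = -5475704000 + j550560000
Denominator: (j7400)^2 + 53(j7400) + 150 = -54759850 + j392200
|N| = √(5475704000² + 550560000²) ≈ 5.5033e+09, ∠N ≈ 174.26°
|D| = √(54759850² + 392200²) ≈ 5.4761e+07, ∠D ≈ 179.59°
∠G = 174.26° − 179.59° = -5.33°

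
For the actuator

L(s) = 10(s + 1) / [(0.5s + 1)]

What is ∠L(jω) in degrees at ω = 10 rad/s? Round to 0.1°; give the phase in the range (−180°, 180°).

At ω = 10 rad/s:
zero (1 + j10·1) = 1 + j10 → |·| ≈ 10.05, ∠ ≈ 84.29°
pole (1 + j10·0.5) = 1 + j5 → |·| ≈ 5.099, ∠ ≈ 78.69°
∠L = (84.29°) − (78.69°) = 5.60°

5.6°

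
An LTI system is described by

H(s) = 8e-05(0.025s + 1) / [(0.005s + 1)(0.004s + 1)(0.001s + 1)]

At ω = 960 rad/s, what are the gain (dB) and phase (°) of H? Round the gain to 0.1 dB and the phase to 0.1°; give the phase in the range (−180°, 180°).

-82.9 dB, -109.9°

At ω = 960 rad/s:
zero (1 + j960·0.025) = 1 + j24 → |·| ≈ 24.021, ∠ ≈ 87.61°
pole (1 + j960·0.005) = 1 + j4.8 → |·| ≈ 4.9031, ∠ ≈ 78.23°
pole (1 + j960·0.004) = 1 + j3.84 → |·| ≈ 3.9681, ∠ ≈ 75.40°
pole (1 + j960·0.001) = 1 + j0.96 → |·| ≈ 1.3862, ∠ ≈ 43.83°
|H| = 8e-05 · 24.021 / (4.9031 · 3.9681 · 1.3862) ≈ 7.1253e-05
Gain = 20 log₁₀(7.1253e-05) ≈ -82.94 dB
∠H = (87.61°) − (78.23° + 75.40° + 43.83°) = -109.85°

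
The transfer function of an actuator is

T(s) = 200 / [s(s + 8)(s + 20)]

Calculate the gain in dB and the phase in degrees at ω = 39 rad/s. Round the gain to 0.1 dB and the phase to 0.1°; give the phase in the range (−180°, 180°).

-50.6 dB, 128.7°

At s = jω = j39:
pole (s+8): 8 + j39 → |·| = √(8²+39²) = √1585 ≈ 39.812, ∠ = arctan(39/8) ≈ 78.41°
pole (s+20): 20 + j39 → |·| = √(20²+39²) = √1921 ≈ 43.829, ∠ = arctan(39/20) ≈ 62.85°
pole at origin: |s| = 39, ∠ = 90.00° (in denominator)
|T| = 200 / 68052 ≈ 0.0029389
Gain = 20 log₁₀(0.0029389) ≈ -50.64 dB
∠T = 0.00° − 231.26° = -231.26° ≡ 128.74° (principal value)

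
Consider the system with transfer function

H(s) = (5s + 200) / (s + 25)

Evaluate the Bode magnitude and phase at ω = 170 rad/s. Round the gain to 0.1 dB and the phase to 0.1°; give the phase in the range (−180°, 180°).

Substitute s = j170:
Numerator: 5(j170) + 200 = 200 + j850
Denominator: (j170) + 25 = 25 + j170
|N| = √(200² + 850²) ≈ 873.21, ∠N ≈ 76.76°
|D| = √(25² + 170²) ≈ 171.83, ∠D ≈ 81.63°
|H| = 873.21 / 171.83 ≈ 5.0818
Gain = 20 log₁₀(5.0818) ≈ 14.12 dB
∠H = 76.76° − 81.63° = -4.87°

14.1 dB, -4.9°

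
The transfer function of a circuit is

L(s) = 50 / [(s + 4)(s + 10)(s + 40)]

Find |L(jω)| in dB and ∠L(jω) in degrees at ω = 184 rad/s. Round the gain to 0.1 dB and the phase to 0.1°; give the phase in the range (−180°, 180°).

-102.1 dB, 106.6°

At s = jω = j184:
pole (s+4): 4 + j184 → |·| = √(4²+184²) = √33872 ≈ 184.04, ∠ = arctan(184/4) ≈ 88.75°
pole (s+10): 10 + j184 → |·| = √(10²+184²) = √33956 ≈ 184.27, ∠ = arctan(184/10) ≈ 86.89°
pole (s+40): 40 + j184 → |·| = √(40²+184²) = √35456 ≈ 188.3, ∠ = arctan(184/40) ≈ 77.74°
|L| = 50 / 6.3858e+06 ≈ 7.8299e-06
Gain = 20 log₁₀(7.8299e-06) ≈ -102.12 dB
∠L = 0.00° − 253.38° = -253.38° ≡ 106.62° (principal value)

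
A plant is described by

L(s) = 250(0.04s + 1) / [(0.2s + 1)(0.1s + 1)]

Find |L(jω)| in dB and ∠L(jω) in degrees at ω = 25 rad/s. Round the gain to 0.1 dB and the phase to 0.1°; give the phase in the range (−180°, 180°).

28.2 dB, -101.9°

At ω = 25 rad/s:
zero (1 + j25·0.04) = 1 + j1 → |·| ≈ 1.4142, ∠ ≈ 45.00°
pole (1 + j25·0.2) = 1 + j5 → |·| ≈ 5.099, ∠ ≈ 78.69°
pole (1 + j25·0.1) = 1 + j2.5 → |·| ≈ 2.6926, ∠ ≈ 68.20°
|L| = 250 · 1.4142 / (5.099 · 2.6926) ≈ 25.751
Gain = 20 log₁₀(25.751) ≈ 28.22 dB
∠L = (45.00°) − (78.69° + 68.20°) = -101.89°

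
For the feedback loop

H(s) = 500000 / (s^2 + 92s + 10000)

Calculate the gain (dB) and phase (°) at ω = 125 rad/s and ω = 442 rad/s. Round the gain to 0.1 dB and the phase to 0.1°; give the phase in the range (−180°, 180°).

ω = 125: 31.8 dB, -116.1°; ω = 442: 8.4 dB, -167.6°

At s = jω = j125:
quadratic: (j125)² + 92·j125 + 10000 = -5625 + j11500 → |·| ≈ 12802, ∠ ≈ 116.06°
|H| = 500000 / 12802 ≈ 39.056
Gain = 20 log₁₀(39.056) ≈ 31.83 dB
∠H = 0.00° − 116.06° = -116.06°

At s = jω = j442:
quadratic: (j442)² + 92·j442 + 10000 = -185364 + j40664 → |·| ≈ 1.8977e+05, ∠ ≈ 167.63°
|H| = 500000 / 1.8977e+05 ≈ 2.6348
Gain = 20 log₁₀(2.6348) ≈ 8.41 dB
∠H = 0.00° − 167.63° = -167.63°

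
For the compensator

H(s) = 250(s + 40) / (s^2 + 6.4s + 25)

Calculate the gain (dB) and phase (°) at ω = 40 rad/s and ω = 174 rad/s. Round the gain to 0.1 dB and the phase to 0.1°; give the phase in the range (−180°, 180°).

At s = jω = j40:
zero (s+40): 40 + j40 → |·| = √(40²+40²) = √3200 ≈ 56.569, ∠ = arctan(40/40) ≈ 45.00°
quadratic: (j40)² + 6.4·j40 + 25 = -1575 + j256 → |·| ≈ 1595.7, ∠ ≈ 170.77°
|H| = 250 · 56.569 / 1595.7 ≈ 8.8627
Gain = 20 log₁₀(8.8627) ≈ 18.95 dB
∠H = 45.00° − 170.77° = -125.77°

At s = jω = j174:
zero (s+40): 40 + j174 → |·| = √(40²+174²) = √31876 ≈ 178.54, ∠ = arctan(174/40) ≈ 77.05°
quadratic: (j174)² + 6.4·j174 + 25 = -30251 + j1113.6 → |·| ≈ 30271, ∠ ≈ 177.89°
|H| = 250 · 178.54 / 30271 ≈ 1.4745
Gain = 20 log₁₀(1.4745) ≈ 3.37 dB
∠H = 77.05° − 177.89° = -100.84°

ω = 40: 19.0 dB, -125.8°; ω = 174: 3.4 dB, -100.8°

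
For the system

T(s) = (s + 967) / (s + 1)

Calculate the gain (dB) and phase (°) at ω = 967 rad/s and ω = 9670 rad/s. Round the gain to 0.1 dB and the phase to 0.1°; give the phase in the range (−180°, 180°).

Substitute s = j967:
Numerator: (j967) + 967 = 967 + j967
Denominator: (j967) + 1 = 1 + j967
|N| = √(967² + 967²) ≈ 1367.5, ∠N ≈ 45.00°
|D| = √(1² + 967²) ≈ 967, ∠D ≈ 89.94°
|T| = 1367.5 / 967 ≈ 1.4142
Gain = 20 log₁₀(1.4142) ≈ 3.01 dB
∠T = 45.00° − 89.94° = -44.94°

Substitute s = j9670:
Numerator: (j9670) + 967 = 967 + j9670
Denominator: (j9670) + 1 = 1 + j9670
|N| = √(967² + 9670²) ≈ 9718.2, ∠N ≈ 84.29°
|D| = √(1² + 9670²) ≈ 9670, ∠D ≈ 89.99°
|T| = 9718.2 / 9670 ≈ 1.005
Gain = 20 log₁₀(1.005) ≈ 0.04 dB
∠T = 84.29° − 89.99° = -5.70°

ω = 967: 3.0 dB, -44.9°; ω = 9670: 0.0 dB, -5.7°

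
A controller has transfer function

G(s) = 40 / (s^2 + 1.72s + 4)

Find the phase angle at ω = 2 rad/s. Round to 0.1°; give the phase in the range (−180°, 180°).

At s = jω = j2:
quadratic: (j2)² + 1.72·j2 + 4 = 0 + j3.44 → |·| ≈ 3.44, ∠ ≈ 90.00°
∠G = 0.00° − 90.00° = -90.00°

-90.0°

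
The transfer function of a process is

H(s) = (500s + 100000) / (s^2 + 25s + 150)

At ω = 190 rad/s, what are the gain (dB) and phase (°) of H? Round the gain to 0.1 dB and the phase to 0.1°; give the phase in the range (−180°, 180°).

11.6 dB, -128.9°

Substitute s = j190:
Numerator: 500(j190) + 100000 = 100000 + j95000
Denominator: (j190)^2 + 25(j190) + 150 = -35950 + j4750
|N| = √(100000² + 95000²) ≈ 1.3793e+05, ∠N ≈ 43.53°
|D| = √(35950² + 4750²) ≈ 36262, ∠D ≈ 172.47°
|H| = 1.3793e+05 / 36262 ≈ 3.8037
Gain = 20 log₁₀(3.8037) ≈ 11.60 dB
∠H = 43.53° − 172.47° = -128.94°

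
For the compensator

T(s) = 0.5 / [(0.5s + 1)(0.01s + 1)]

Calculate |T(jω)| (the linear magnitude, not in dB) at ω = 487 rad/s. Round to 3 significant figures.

0.000413

At ω = 487 rad/s:
pole (1 + j487·0.5) = 1 + j243.5 → |·| ≈ 243.5, ∠ ≈ 89.76°
pole (1 + j487·0.01) = 1 + j4.87 → |·| ≈ 4.9716, ∠ ≈ 78.40°
|T| = 0.5 · 1 / (243.5 · 4.9716) ≈ 0.00041302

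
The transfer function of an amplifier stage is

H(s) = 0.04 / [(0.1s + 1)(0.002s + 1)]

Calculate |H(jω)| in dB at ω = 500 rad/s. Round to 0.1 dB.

-65.0 dB

At ω = 500 rad/s:
pole (1 + j500·0.1) = 1 + j50 → |·| ≈ 50.01, ∠ ≈ 88.85°
pole (1 + j500·0.002) = 1 + j1 → |·| ≈ 1.4142, ∠ ≈ 45.00°
|H| = 0.04 · 1 / (50.01 · 1.4142) ≈ 0.00056558
Gain = 20 log₁₀(0.00056558) ≈ -64.95 dB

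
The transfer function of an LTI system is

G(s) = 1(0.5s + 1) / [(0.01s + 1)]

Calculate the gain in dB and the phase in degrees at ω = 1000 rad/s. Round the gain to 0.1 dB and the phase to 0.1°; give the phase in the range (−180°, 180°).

At ω = 1000 rad/s:
zero (1 + j1000·0.5) = 1 + j500 → |·| ≈ 500, ∠ ≈ 89.89°
pole (1 + j1000·0.01) = 1 + j10 → |·| ≈ 10.05, ∠ ≈ 84.29°
|G| = 1 · 500 / (10.05) ≈ 49.751
Gain = 20 log₁₀(49.751) ≈ 33.94 dB
∠G = (89.89°) − (84.29°) = 5.60°

33.9 dB, 5.6°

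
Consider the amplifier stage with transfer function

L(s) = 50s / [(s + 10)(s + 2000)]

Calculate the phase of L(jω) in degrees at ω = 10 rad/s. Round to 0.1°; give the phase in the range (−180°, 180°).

44.7°

At s = jω = j10:
zero at origin: s = j10 → |·| = 10, ∠ = 90.00°
pole (s+10): 10 + j10 → |·| = √(10²+10²) = √200 ≈ 14.142, ∠ = arctan(10/10) ≈ 45.00°
pole (s+2000): 2000 + j10 → |·| = √(2000²+10²) = √4000100 ≈ 2000, ∠ = arctan(10/2000) ≈ 0.29°
∠L = 90.00° − 45.29° = 44.71°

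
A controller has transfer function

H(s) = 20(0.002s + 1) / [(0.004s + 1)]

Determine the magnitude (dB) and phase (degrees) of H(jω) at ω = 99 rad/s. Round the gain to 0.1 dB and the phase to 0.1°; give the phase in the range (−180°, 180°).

25.6 dB, -10.4°

At ω = 99 rad/s:
zero (1 + j99·0.002) = 1 + j0.198 → |·| ≈ 1.0194, ∠ ≈ 11.20°
pole (1 + j99·0.004) = 1 + j0.396 → |·| ≈ 1.0756, ∠ ≈ 21.60°
|H| = 20 · 1.0194 / (1.0756) ≈ 18.955
Gain = 20 log₁₀(18.955) ≈ 25.55 dB
∠H = (11.20°) − (21.60°) = -10.40°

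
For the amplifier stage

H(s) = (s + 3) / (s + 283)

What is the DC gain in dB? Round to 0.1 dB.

H(0) = 3 / 283 ≈ 0.010601
20 log₁₀(0.010601) ≈ -39.49 dB

-39.5 dB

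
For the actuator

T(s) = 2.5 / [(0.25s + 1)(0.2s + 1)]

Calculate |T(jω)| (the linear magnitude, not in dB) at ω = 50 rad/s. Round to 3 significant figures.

At ω = 50 rad/s:
pole (1 + j50·0.25) = 1 + j12.5 → |·| ≈ 12.54, ∠ ≈ 85.43°
pole (1 + j50·0.2) = 1 + j10 → |·| ≈ 10.05, ∠ ≈ 84.29°
|T| = 2.5 · 1 / (12.54 · 10.05) ≈ 0.019837

0.0198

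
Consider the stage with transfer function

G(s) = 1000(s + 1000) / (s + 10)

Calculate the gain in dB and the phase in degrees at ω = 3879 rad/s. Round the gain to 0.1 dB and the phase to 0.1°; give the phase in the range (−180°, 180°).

60.3 dB, -14.3°

At s = jω = j3879:
zero (s+1000): 1000 + j3879 → |·| = √(1000²+3879²) = √16046641 ≈ 4005.8, ∠ = arctan(3879/1000) ≈ 75.54°
pole (s+10): 10 + j3879 → |·| = √(10²+3879²) = √15046741 ≈ 3879, ∠ = arctan(3879/10) ≈ 89.85°
|G| = 1000 · 4005.8 / 3879 ≈ 1032.7
Gain = 20 log₁₀(1032.7) ≈ 60.28 dB
∠G = 75.54° − 89.85° = -14.31°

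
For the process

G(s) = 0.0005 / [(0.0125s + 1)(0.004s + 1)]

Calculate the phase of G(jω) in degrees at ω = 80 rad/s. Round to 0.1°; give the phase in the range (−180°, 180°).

At ω = 80 rad/s:
pole (1 + j80·0.0125) = 1 + j1 → |·| ≈ 1.4142, ∠ ≈ 45.00°
pole (1 + j80·0.004) = 1 + j0.32 → |·| ≈ 1.05, ∠ ≈ 17.74°
∠G = (0°) − (45.00° + 17.74°) = -62.74°

-62.7°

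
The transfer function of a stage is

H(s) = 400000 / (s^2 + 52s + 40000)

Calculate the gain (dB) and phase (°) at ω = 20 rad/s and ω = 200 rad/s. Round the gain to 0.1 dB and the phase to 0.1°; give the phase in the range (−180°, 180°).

ω = 20: 20.1 dB, -1.5°; ω = 200: 31.7 dB, -90.0°

At s = jω = j20:
quadratic: (j20)² + 52·j20 + 40000 = 39600 + j1040 → |·| ≈ 39614, ∠ ≈ 1.50°
|H| = 400000 / 39614 ≈ 10.097
Gain = 20 log₁₀(10.097) ≈ 20.08 dB
∠H = 0.00° − 1.50° = -1.50°

At s = jω = j200:
quadratic: (j200)² + 52·j200 + 40000 = 0 + j10400 → |·| ≈ 10400, ∠ ≈ 90.00°
|H| = 400000 / 10400 ≈ 38.462
Gain = 20 log₁₀(38.462) ≈ 31.70 dB
∠H = 0.00° − 90.00° = -90.00°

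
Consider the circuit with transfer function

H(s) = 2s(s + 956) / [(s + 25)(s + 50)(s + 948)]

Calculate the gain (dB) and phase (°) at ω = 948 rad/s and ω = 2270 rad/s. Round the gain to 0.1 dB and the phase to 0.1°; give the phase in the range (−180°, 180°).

At s = jω = j948:
zero (s+956): 956 + j948 → |·| = √(956²+948²) = √1812640 ≈ 1346.3, ∠ = arctan(948/956) ≈ 44.76°
zero at origin: s = j948 → |·| = 948, ∠ = 90.00°
pole (s+25): 25 + j948 → |·| = √(25²+948²) = √899329 ≈ 948.33, ∠ = arctan(948/25) ≈ 88.49°
pole (s+50): 50 + j948 → |·| = √(50²+948²) = √901204 ≈ 949.32, ∠ = arctan(948/50) ≈ 86.98°
pole (s+948): 948 + j948 → |·| = √(948²+948²) = √1797408 ≈ 1340.7, ∠ = arctan(948/948) ≈ 45.00°
|H| = 2 · 1.2763e+06 / 1.207e+09 ≈ 0.0021148
Gain = 20 log₁₀(0.0021148) ≈ -53.49 dB
∠H = 134.76° − 220.47° = -85.71°

At s = jω = j2270:
zero (s+956): 956 + j2270 → |·| = √(956²+2270²) = √6066836 ≈ 2463.1, ∠ = arctan(2270/956) ≈ 67.16°
zero at origin: s = j2270 → |·| = 2270, ∠ = 90.00°
pole (s+25): 25 + j2270 → |·| = √(25²+2270²) = √5153525 ≈ 2270.1, ∠ = arctan(2270/25) ≈ 89.37°
pole (s+50): 50 + j2270 → |·| = √(50²+2270²) = √5155400 ≈ 2270.6, ∠ = arctan(2270/50) ≈ 88.74°
pole (s+948): 948 + j2270 → |·| = √(948²+2270²) = √6051604 ≈ 2460, ∠ = arctan(2270/948) ≈ 67.33°
|H| = 2 · 5.5912e+06 / 1.268e+10 ≈ 0.00088189
Gain = 20 log₁₀(0.00088189) ≈ -61.09 dB
∠H = 157.16° − 245.44° = -88.28°

ω = 948: -53.5 dB, -85.7°; ω = 2270: -61.1 dB, -88.3°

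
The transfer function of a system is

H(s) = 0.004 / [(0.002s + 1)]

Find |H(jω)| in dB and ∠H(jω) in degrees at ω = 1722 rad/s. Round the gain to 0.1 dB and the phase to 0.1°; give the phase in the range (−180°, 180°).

At ω = 1722 rad/s:
pole (1 + j1722·0.002) = 1 + j3.444 → |·| ≈ 3.5862, ∠ ≈ 73.81°
|H| = 0.004 · 1 / (3.5862) ≈ 0.0011154
Gain = 20 log₁₀(0.0011154) ≈ -59.05 dB
∠H = (0°) − (73.81°) = -73.81°

-59.1 dB, -73.8°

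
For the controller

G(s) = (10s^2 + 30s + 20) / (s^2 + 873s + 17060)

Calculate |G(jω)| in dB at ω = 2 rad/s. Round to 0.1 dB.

-48.7 dB

Substitute s = j2:
Numerator: 10(j2)^2 + 30(j2) + 20 = -20 + j60
Denominator: (j2)^2 + 873(j2) + 17060 = 17056 + j1746
|N| = √(20² + 60²) ≈ 63.246, ∠N ≈ 108.43°
|D| = √(17056² + 1746²) ≈ 17145, ∠D ≈ 5.84°
|G| = 63.246 / 17145 ≈ 0.0036889
Gain = 20 log₁₀(0.0036889) ≈ -48.66 dB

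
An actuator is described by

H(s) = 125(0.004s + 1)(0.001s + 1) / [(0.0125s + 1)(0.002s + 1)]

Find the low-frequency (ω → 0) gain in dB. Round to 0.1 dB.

H(0) = 125 · 1 / 1 = 125
20 log₁₀(125) ≈ 41.94 dB

41.9 dB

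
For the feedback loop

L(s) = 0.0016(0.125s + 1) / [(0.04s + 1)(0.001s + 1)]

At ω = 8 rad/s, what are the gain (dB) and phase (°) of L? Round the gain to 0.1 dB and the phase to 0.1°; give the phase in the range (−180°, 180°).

At ω = 8 rad/s:
zero (1 + j8·0.125) = 1 + j1 → |·| ≈ 1.4142, ∠ ≈ 45.00°
pole (1 + j8·0.04) = 1 + j0.32 → |·| ≈ 1.05, ∠ ≈ 17.74°
pole (1 + j8·0.001) = 1 + j0.008 → |·| ≈ 1, ∠ ≈ 0.46°
|L| = 0.0016 · 1.4142 / (1.05 · 1) ≈ 0.002155
Gain = 20 log₁₀(0.002155) ≈ -53.33 dB
∠L = (45.00°) − (17.74° + 0.46°) = 26.80°

-53.3 dB, 26.8°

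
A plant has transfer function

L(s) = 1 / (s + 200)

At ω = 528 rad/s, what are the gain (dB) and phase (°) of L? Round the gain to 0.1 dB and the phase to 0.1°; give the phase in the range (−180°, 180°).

At s = jω = j528:
pole (s+200): 200 + j528 → |·| = √(200²+528²) = √318784 ≈ 564.61, ∠ = arctan(528/200) ≈ 69.25°
|L| = 1 / 564.61 ≈ 0.0017711
Gain = 20 log₁₀(0.0017711) ≈ -55.04 dB
∠L = 0.00° − 69.25° = -69.25°

-55.0 dB, -69.3°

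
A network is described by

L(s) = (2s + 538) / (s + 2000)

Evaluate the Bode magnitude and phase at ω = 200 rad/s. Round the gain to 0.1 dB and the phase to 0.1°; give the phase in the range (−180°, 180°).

Substitute s = j200:
Numerator: 2(j200) + 538 = 538 + j400
Denominator: (j200) + 2000 = 2000 + j200
|N| = √(538² + 400²) ≈ 670.41, ∠N ≈ 36.63°
|D| = √(2000² + 200²) ≈ 2010, ∠D ≈ 5.71°
|L| = 670.41 / 2010 ≈ 0.33354
Gain = 20 log₁₀(0.33354) ≈ -9.54 dB
∠L = 36.63° − 5.71° = 30.92°

-9.5 dB, 30.9°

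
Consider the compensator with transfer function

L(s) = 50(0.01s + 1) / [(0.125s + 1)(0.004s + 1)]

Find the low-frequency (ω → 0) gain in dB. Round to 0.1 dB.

34.0 dB

L(0) = 50 · 1 / 1 = 50
20 log₁₀(50) ≈ 33.98 dB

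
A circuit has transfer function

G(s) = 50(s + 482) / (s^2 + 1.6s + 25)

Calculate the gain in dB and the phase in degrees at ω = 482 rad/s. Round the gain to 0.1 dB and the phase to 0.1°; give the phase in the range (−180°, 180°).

-16.7 dB, -134.8°

At s = jω = j482:
zero (s+482): 482 + j482 → |·| = √(482²+482²) = √464648 ≈ 681.65, ∠ = arctan(482/482) ≈ 45.00°
quadratic: (j482)² + 1.6·j482 + 25 = -232299 + j771.2 → |·| ≈ 2.323e+05, ∠ ≈ 179.81°
|G| = 50 · 681.65 / 2.323e+05 ≈ 0.14672
Gain = 20 log₁₀(0.14672) ≈ -16.67 dB
∠G = 45.00° − 179.81° = -134.81°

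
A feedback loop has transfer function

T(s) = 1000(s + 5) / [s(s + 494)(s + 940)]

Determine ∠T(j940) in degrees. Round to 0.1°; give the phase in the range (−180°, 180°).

-107.6°

At s = jω = j940:
zero (s+5): 5 + j940 → |·| = √(5²+940²) = √883625 ≈ 940.01, ∠ = arctan(940/5) ≈ 89.70°
pole (s+494): 494 + j940 → |·| = √(494²+940²) = √1127636 ≈ 1061.9, ∠ = arctan(940/494) ≈ 62.28°
pole (s+940): 940 + j940 → |·| = √(940²+940²) = √1767200 ≈ 1329.4, ∠ = arctan(940/940) ≈ 45.00°
pole at origin: |s| = 940, ∠ = 90.00° (in denominator)
∠T = 89.70° − 197.28° = -107.58°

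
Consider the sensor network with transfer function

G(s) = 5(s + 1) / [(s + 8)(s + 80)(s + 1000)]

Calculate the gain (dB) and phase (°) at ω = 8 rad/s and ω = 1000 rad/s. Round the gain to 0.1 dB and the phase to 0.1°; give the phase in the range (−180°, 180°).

At s = jω = j8:
zero (s+1): 1 + j8 → |·| = √(1²+8²) = √65 ≈ 8.0623, ∠ = arctan(8/1) ≈ 82.87°
pole (s+8): 8 + j8 → |·| = √(8²+8²) = √128 ≈ 11.314, ∠ = arctan(8/8) ≈ 45.00°
pole (s+80): 80 + j8 → |·| = √(80²+8²) = √6464 ≈ 80.399, ∠ = arctan(8/80) ≈ 5.71°
pole (s+1000): 1000 + j8 → |·| = √(1000²+8²) = √1000064 ≈ 1000, ∠ = arctan(8/1000) ≈ 0.46°
|G| = 5 · 8.0623 / 9.0963e+05 ≈ 4.4316e-05
Gain = 20 log₁₀(4.4316e-05) ≈ -87.07 dB
∠G = 82.87° − 51.17° = 31.70°

At s = jω = j1000:
zero (s+1): 1 + j1000 → |·| = √(1²+1000²) = √1000001 ≈ 1000, ∠ = arctan(1000/1) ≈ 89.94°
pole (s+8): 8 + j1000 → |·| = √(8²+1000²) = √1000064 ≈ 1000, ∠ = arctan(1000/8) ≈ 89.54°
pole (s+80): 80 + j1000 → |·| = √(80²+1000²) = √1006400 ≈ 1003.2, ∠ = arctan(1000/80) ≈ 85.43°
pole (s+1000): 1000 + j1000 → |·| = √(1000²+1000²) = √2000000 ≈ 1414.2, ∠ = arctan(1000/1000) ≈ 45.00°
|G| = 5 · 1000 / 1.4187e+09 ≈ 3.5244e-06
Gain = 20 log₁₀(3.5244e-06) ≈ -109.06 dB
∠G = 89.94° − 219.97° = -130.03°

ω = 8: -87.1 dB, 31.7°; ω = 1000: -109.1 dB, -130.0°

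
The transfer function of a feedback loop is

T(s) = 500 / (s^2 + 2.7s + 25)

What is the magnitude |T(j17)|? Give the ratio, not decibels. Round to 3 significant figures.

1.87

At s = jω = j17:
quadratic: (j17)² + 2.7·j17 + 25 = -264 + j45.9 → |·| ≈ 267.96, ∠ ≈ 170.14°
|T| = 500 / 267.96 ≈ 1.866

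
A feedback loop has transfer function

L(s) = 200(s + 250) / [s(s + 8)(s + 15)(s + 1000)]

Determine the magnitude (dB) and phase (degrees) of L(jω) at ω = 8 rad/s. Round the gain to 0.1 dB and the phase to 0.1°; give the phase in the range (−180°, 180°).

At s = jω = j8:
zero (s+250): 250 + j8 → |·| = √(250²+8²) = √62564 ≈ 250.13, ∠ = arctan(8/250) ≈ 1.83°
pole (s+8): 8 + j8 → |·| = √(8²+8²) = √128 ≈ 11.314, ∠ = arctan(8/8) ≈ 45.00°
pole (s+15): 15 + j8 → |·| = √(15²+8²) = √289 ≈ 17, ∠ = arctan(8/15) ≈ 28.07°
pole (s+1000): 1000 + j8 → |·| = √(1000²+8²) = √1000064 ≈ 1000, ∠ = arctan(8/1000) ≈ 0.46°
pole at origin: |s| = 8, ∠ = 90.00° (in denominator)
|L| = 200 · 250.13 / 1.5387e+06 ≈ 0.032512
Gain = 20 log₁₀(0.032512) ≈ -29.76 dB
∠L = 1.83° − 163.53° = -161.70°

-29.8 dB, -161.7°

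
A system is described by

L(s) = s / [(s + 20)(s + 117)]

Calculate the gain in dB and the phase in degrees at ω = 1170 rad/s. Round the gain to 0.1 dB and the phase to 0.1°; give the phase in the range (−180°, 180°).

-61.4 dB, -83.3°

At s = jω = j1170:
zero at origin: s = j1170 → |·| = 1170, ∠ = 90.00°
pole (s+20): 20 + j1170 → |·| = √(20²+1170²) = √1369300 ≈ 1170.2, ∠ = arctan(1170/20) ≈ 89.02°
pole (s+117): 117 + j1170 → |·| = √(117²+1170²) = √1382589 ≈ 1175.8, ∠ = arctan(1170/117) ≈ 84.29°
|L| = 1 · 1170 / 1.3759e+06 ≈ 0.00085035
Gain = 20 log₁₀(0.00085035) ≈ -61.41 dB
∠L = 90.00° − 173.31° = -83.31°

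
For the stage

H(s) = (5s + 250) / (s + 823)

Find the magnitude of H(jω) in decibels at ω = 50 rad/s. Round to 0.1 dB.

Substitute s = j50:
Numerator: 5(j50) + 250 = 250 + j250
Denominator: (j50) + 823 = 823 + j50
|N| = √(250² + 250²) ≈ 353.55, ∠N ≈ 45.00°
|D| = √(823² + 50²) ≈ 824.52, ∠D ≈ 3.48°
|H| = 353.55 / 824.52 ≈ 0.42879
Gain = 20 log₁₀(0.42879) ≈ -7.36 dB

-7.4 dB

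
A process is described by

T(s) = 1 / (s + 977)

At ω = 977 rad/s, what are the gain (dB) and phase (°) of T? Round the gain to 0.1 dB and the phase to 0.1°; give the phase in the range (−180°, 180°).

At s = jω = j977:
pole (s+977): 977 + j977 → |·| = √(977²+977²) = √1909058 ≈ 1381.7, ∠ = arctan(977/977) ≈ 45.00°
|T| = 1 / 1381.7 ≈ 0.00072375
Gain = 20 log₁₀(0.00072375) ≈ -62.81 dB
∠T = 0.00° − 45.00° = -45.00°

-62.8 dB, -45.0°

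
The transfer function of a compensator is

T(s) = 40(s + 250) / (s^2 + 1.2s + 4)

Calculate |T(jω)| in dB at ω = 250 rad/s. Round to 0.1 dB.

-12.9 dB

At s = jω = j250:
zero (s+250): 250 + j250 → |·| = √(250²+250²) = √125000 ≈ 353.55, ∠ = arctan(250/250) ≈ 45.00°
quadratic: (j250)² + 1.2·j250 + 4 = -62496 + j300 → |·| ≈ 62497, ∠ ≈ 179.72°
|T| = 40 · 353.55 / 62497 ≈ 0.22628
Gain = 20 log₁₀(0.22628) ≈ -12.91 dB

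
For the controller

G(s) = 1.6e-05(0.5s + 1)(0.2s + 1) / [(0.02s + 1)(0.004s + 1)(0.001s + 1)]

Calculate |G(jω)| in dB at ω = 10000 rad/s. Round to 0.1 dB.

At ω = 10000 rad/s:
zero (1 + j10000·0.5) = 1 + j5000 → |·| ≈ 5000, ∠ ≈ 89.99°
zero (1 + j10000·0.2) = 1 + j2000 → |·| ≈ 2000, ∠ ≈ 89.97°
pole (1 + j10000·0.02) = 1 + j200 → |·| ≈ 200, ∠ ≈ 89.71°
pole (1 + j10000·0.004) = 1 + j40 → |·| ≈ 40.012, ∠ ≈ 88.57°
pole (1 + j10000·0.001) = 1 + j10 → |·| ≈ 10.05, ∠ ≈ 84.29°
|G| = 1.6e-05 · 5000 · 2000 / (200 · 40.012 · 10.05) ≈ 0.0019895
Gain = 20 log₁₀(0.0019895) ≈ -54.03 dB

-54.0 dB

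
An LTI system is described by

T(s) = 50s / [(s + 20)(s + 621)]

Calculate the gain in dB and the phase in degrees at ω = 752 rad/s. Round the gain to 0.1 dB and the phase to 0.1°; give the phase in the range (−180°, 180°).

At s = jω = j752:
zero at origin: s = j752 → |·| = 752, ∠ = 90.00°
pole (s+20): 20 + j752 → |·| = √(20²+752²) = √565904 ≈ 752.27, ∠ = arctan(752/20) ≈ 88.48°
pole (s+621): 621 + j752 → |·| = √(621²+752²) = √951145 ≈ 975.27, ∠ = arctan(752/621) ≈ 50.45°
|T| = 50 · 752 / 7.3367e+05 ≈ 0.051249
Gain = 20 log₁₀(0.051249) ≈ -25.81 dB
∠T = 90.00° − 138.93° = -48.93°

-25.8 dB, -48.9°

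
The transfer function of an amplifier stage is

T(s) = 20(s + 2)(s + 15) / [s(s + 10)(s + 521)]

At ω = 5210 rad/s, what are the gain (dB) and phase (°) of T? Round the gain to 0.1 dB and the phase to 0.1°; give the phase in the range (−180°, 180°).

At s = jω = j5210:
zero (s+2): 2 + j5210 → |·| = √(2²+5210²) = √27144104 ≈ 5210, ∠ = arctan(5210/2) ≈ 89.98°
zero (s+15): 15 + j5210 → |·| = √(15²+5210²) = √27144325 ≈ 5210, ∠ = arctan(5210/15) ≈ 89.84°
pole (s+10): 10 + j5210 → |·| = √(10²+5210²) = √27144200 ≈ 5210, ∠ = arctan(5210/10) ≈ 89.89°
pole (s+521): 521 + j5210 → |·| = √(521²+5210²) = √27415541 ≈ 5236, ∠ = arctan(5210/521) ≈ 84.29°
pole at origin: |s| = 5210, ∠ = 90.00° (in denominator)
|T| = 20 · 2.7144e+07 / 1.4213e+11 ≈ 0.0038196
Gain = 20 log₁₀(0.0038196) ≈ -48.36 dB
∠T = 179.82° − 264.18° = -84.36°

-48.4 dB, -84.4°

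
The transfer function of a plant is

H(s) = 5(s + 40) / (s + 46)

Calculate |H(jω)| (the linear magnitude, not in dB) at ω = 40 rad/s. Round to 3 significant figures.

4.64

At s = jω = j40:
zero (s+40): 40 + j40 → |·| = √(40²+40²) = √3200 ≈ 56.569, ∠ = arctan(40/40) ≈ 45.00°
pole (s+46): 46 + j40 → |·| = √(46²+40²) = √3716 ≈ 60.959, ∠ = arctan(40/46) ≈ 41.01°
|H| = 5 · 56.569 / 60.959 ≈ 4.6399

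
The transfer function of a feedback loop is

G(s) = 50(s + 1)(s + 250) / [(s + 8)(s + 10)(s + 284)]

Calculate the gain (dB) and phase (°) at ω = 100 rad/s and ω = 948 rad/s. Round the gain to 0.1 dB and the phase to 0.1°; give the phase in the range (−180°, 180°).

At s = jω = j100:
zero (s+1): 1 + j100 → |·| = √(1²+100²) = √10001 ≈ 100, ∠ = arctan(100/1) ≈ 89.43°
zero (s+250): 250 + j100 → |·| = √(250²+100²) = √72500 ≈ 269.26, ∠ = arctan(100/250) ≈ 21.80°
pole (s+8): 8 + j100 → |·| = √(8²+100²) = √10064 ≈ 100.32, ∠ = arctan(100/8) ≈ 85.43°
pole (s+10): 10 + j100 → |·| = √(10²+100²) = √10100 ≈ 100.5, ∠ = arctan(100/10) ≈ 84.29°
pole (s+284): 284 + j100 → |·| = √(284²+100²) = √90656 ≈ 301.09, ∠ = arctan(100/284) ≈ 19.40°
|G| = 50 · 26926 / 3.0356e+06 ≈ 0.4435
Gain = 20 log₁₀(0.4435) ≈ -7.06 dB
∠G = 111.23° − 189.12° = -77.89°

At s = jω = j948:
zero (s+1): 1 + j948 → |·| = √(1²+948²) = √898705 ≈ 948, ∠ = arctan(948/1) ≈ 89.94°
zero (s+250): 250 + j948 → |·| = √(250²+948²) = √961204 ≈ 980.41, ∠ = arctan(948/250) ≈ 75.23°
pole (s+8): 8 + j948 → |·| = √(8²+948²) = √898768 ≈ 948.03, ∠ = arctan(948/8) ≈ 89.52°
pole (s+10): 10 + j948 → |·| = √(10²+948²) = √898804 ≈ 948.05, ∠ = arctan(948/10) ≈ 89.40°
pole (s+284): 284 + j948 → |·| = √(284²+948²) = √979360 ≈ 989.63, ∠ = arctan(948/284) ≈ 73.32°
|G| = 50 · 9.2943e+05 / 8.8946e+08 ≈ 0.052247
Gain = 20 log₁₀(0.052247) ≈ -25.64 dB
∠G = 165.17° − 252.24° = -87.07°

ω = 100: -7.1 dB, -77.9°; ω = 948: -25.6 dB, -87.1°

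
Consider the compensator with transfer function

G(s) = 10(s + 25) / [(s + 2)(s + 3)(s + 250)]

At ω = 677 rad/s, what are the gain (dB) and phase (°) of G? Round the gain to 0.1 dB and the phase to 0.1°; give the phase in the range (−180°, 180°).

At s = jω = j677:
zero (s+25): 25 + j677 → |·| = √(25²+677²) = √458954 ≈ 677.46, ∠ = arctan(677/25) ≈ 87.89°
pole (s+2): 2 + j677 → |·| = √(2²+677²) = √458333 ≈ 677, ∠ = arctan(677/2) ≈ 89.83°
pole (s+3): 3 + j677 → |·| = √(3²+677²) = √458338 ≈ 677.01, ∠ = arctan(677/3) ≈ 89.75°
pole (s+250): 250 + j677 → |·| = √(250²+677²) = √520829 ≈ 721.68, ∠ = arctan(677/250) ≈ 69.73°
|G| = 10 · 677.46 / 3.3077e+08 ≈ 2.0481e-05
Gain = 20 log₁₀(2.0481e-05) ≈ -93.77 dB
∠G = 87.89° − 249.31° = -161.42°

-93.8 dB, -161.4°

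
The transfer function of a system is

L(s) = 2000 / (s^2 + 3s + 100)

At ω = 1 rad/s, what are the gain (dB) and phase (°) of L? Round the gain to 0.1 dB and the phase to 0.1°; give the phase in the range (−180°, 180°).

At s = jω = j1:
quadratic: (j1)² + 3·j1 + 100 = 99 + j3 → |·| ≈ 99.045, ∠ ≈ 1.74°
|L| = 2000 / 99.045 ≈ 20.193
Gain = 20 log₁₀(20.193) ≈ 26.10 dB
∠L = 0.00° − 1.74° = -1.74°

26.1 dB, -1.7°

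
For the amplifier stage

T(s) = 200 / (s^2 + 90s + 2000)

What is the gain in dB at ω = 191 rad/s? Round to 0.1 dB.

Substitute s = j191:
Numerator: 200 = 200 + j0
Denominator: (j191)^2 + 90(j191) + 2000 = -34481 + j17190
|N| = √(200² + 0²) ≈ 200, ∠N ≈ 0.00°
|D| = √(34481² + 17190²) ≈ 38528, ∠D ≈ 153.50°
|T| = 200 / 38528 ≈ 0.005191
Gain = 20 log₁₀(0.005191) ≈ -45.69 dB

-45.7 dB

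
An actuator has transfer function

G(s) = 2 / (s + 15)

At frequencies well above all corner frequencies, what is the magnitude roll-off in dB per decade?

-20 dB/decade

Each pole contributes −20 dB/decade at high frequency; each zero contributes +20 dB/decade.
Net: 0 zero(s) − 1 pole(s) → -20 dB/decade.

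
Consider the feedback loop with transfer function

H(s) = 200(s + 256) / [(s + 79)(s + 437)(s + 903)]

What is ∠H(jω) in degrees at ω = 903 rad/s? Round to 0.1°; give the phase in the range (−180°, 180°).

-120.0°

At s = jω = j903:
zero (s+256): 256 + j903 → |·| = √(256²+903²) = √880945 ≈ 938.59, ∠ = arctan(903/256) ≈ 74.17°
pole (s+79): 79 + j903 → |·| = √(79²+903²) = √821650 ≈ 906.45, ∠ = arctan(903/79) ≈ 85.00°
pole (s+437): 437 + j903 → |·| = √(437²+903²) = √1006378 ≈ 1003.2, ∠ = arctan(903/437) ≈ 64.18°
pole (s+903): 903 + j903 → |·| = √(903²+903²) = √1630818 ≈ 1277, ∠ = arctan(903/903) ≈ 45.00°
∠H = 74.17° − 194.18° = -120.01°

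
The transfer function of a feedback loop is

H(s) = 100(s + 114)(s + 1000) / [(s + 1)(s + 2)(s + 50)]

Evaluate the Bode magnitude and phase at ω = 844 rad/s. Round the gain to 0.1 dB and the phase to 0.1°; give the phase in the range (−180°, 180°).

-14.7 dB, -143.9°

At s = jω = j844:
zero (s+114): 114 + j844 → |·| = √(114²+844²) = √725332 ≈ 851.66, ∠ = arctan(844/114) ≈ 82.31°
zero (s+1000): 1000 + j844 → |·| = √(1000²+844²) = √1712336 ≈ 1308.6, ∠ = arctan(844/1000) ≈ 40.16°
pole (s+1): 1 + j844 → |·| = √(1²+844²) = √712337 ≈ 844, ∠ = arctan(844/1) ≈ 89.93°
pole (s+2): 2 + j844 → |·| = √(2²+844²) = √712340 ≈ 844, ∠ = arctan(844/2) ≈ 89.86°
pole (s+50): 50 + j844 → |·| = √(50²+844²) = √714836 ≈ 845.48, ∠ = arctan(844/50) ≈ 86.61°
|H| = 100 · 1.1145e+06 / 6.0227e+08 ≈ 0.18505
Gain = 20 log₁₀(0.18505) ≈ -14.65 dB
∠H = 122.47° − 266.40° = -143.93°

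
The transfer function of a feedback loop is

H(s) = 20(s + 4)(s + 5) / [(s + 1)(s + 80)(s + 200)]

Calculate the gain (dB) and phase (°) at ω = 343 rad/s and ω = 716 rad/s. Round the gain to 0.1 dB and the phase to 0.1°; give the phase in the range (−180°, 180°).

At s = jω = j343:
zero (s+4): 4 + j343 → |·| = √(4²+343²) = √117665 ≈ 343.02, ∠ = arctan(343/4) ≈ 89.33°
zero (s+5): 5 + j343 → |·| = √(5²+343²) = √117674 ≈ 343.04, ∠ = arctan(343/5) ≈ 89.16°
pole (s+1): 1 + j343 → |·| = √(1²+343²) = √117650 ≈ 343, ∠ = arctan(343/1) ≈ 89.83°
pole (s+80): 80 + j343 → |·| = √(80²+343²) = √124049 ≈ 352.21, ∠ = arctan(343/80) ≈ 76.87°
pole (s+200): 200 + j343 → |·| = √(200²+343²) = √157649 ≈ 397.05, ∠ = arctan(343/200) ≈ 59.75°
|H| = 20 · 1.1767e+05 / 4.7967e+07 ≈ 0.049063
Gain = 20 log₁₀(0.049063) ≈ -26.18 dB
∠H = 178.49° − 226.45° = -47.96°

At s = jω = j716:
zero (s+4): 4 + j716 → |·| = √(4²+716²) = √512672 ≈ 716.01, ∠ = arctan(716/4) ≈ 89.68°
zero (s+5): 5 + j716 → |·| = √(5²+716²) = √512681 ≈ 716.02, ∠ = arctan(716/5) ≈ 89.60°
pole (s+1): 1 + j716 → |·| = √(1²+716²) = √512657 ≈ 716, ∠ = arctan(716/1) ≈ 89.92°
pole (s+80): 80 + j716 → |·| = √(80²+716²) = √519056 ≈ 720.46, ∠ = arctan(716/80) ≈ 83.62°
pole (s+200): 200 + j716 → |·| = √(200²+716²) = √552656 ≈ 743.41, ∠ = arctan(716/200) ≈ 74.39°
|H| = 20 · 5.1268e+05 / 3.8349e+08 ≈ 0.026738
Gain = 20 log₁₀(0.026738) ≈ -31.46 dB
∠H = 179.28° − 247.93° = -68.65°

ω = 343: -26.2 dB, -48.0°; ω = 716: -31.5 dB, -68.7°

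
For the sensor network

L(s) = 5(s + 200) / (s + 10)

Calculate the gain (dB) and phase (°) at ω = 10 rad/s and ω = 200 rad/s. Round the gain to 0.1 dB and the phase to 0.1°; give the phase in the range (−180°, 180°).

At s = jω = j10:
zero (s+200): 200 + j10 → |·| = √(200²+10²) = √40100 ≈ 200.25, ∠ = arctan(10/200) ≈ 2.86°
pole (s+10): 10 + j10 → |·| = √(10²+10²) = √200 ≈ 14.142, ∠ = arctan(10/10) ≈ 45.00°
|L| = 5 · 200.25 / 14.142 ≈ 70.8
Gain = 20 log₁₀(70.8) ≈ 37.00 dB
∠L = 2.86° − 45.00° = -42.14°

At s = jω = j200:
zero (s+200): 200 + j200 → |·| = √(200²+200²) = √80000 ≈ 282.84, ∠ = arctan(200/200) ≈ 45.00°
pole (s+10): 10 + j200 → |·| = √(10²+200²) = √40100 ≈ 200.25, ∠ = arctan(200/10) ≈ 87.14°
|L| = 5 · 282.84 / 200.25 ≈ 7.0622
Gain = 20 log₁₀(7.0622) ≈ 16.98 dB
∠L = 45.00° − 87.14° = -42.14°

ω = 10: 37.0 dB, -42.1°; ω = 200: 17.0 dB, -42.1°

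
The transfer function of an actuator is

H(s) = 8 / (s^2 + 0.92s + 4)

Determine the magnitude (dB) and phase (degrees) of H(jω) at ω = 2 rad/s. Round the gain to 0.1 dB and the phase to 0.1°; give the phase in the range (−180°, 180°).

At s = jω = j2:
quadratic: (j2)² + 0.92·j2 + 4 = 0 + j1.84 → |·| ≈ 1.84, ∠ ≈ 90.00°
|H| = 8 / 1.84 ≈ 4.3478
Gain = 20 log₁₀(4.3478) ≈ 12.77 dB
∠H = 0.00° − 90.00° = -90.00°

12.8 dB, -90.0°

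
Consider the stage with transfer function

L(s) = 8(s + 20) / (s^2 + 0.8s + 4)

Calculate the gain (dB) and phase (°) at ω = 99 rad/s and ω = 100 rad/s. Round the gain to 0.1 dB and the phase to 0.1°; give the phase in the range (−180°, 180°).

At s = jω = j99:
zero (s+20): 20 + j99 → |·| = √(20²+99²) = √10201 ≈ 101, ∠ = arctan(99/20) ≈ 78.58°
quadratic: (j99)² + 0.8·j99 + 4 = -9797 + j79.2 → |·| ≈ 9797.3, ∠ ≈ 179.54°
|L| = 8 · 101 / 9797.3 ≈ 0.082472
Gain = 20 log₁₀(0.082472) ≈ -21.67 dB
∠L = 78.58° − 179.54° = -100.96°

At s = jω = j100:
zero (s+20): 20 + j100 → |·| = √(20²+100²) = √10400 ≈ 101.98, ∠ = arctan(100/20) ≈ 78.69°
quadratic: (j100)² + 0.8·j100 + 4 = -9996 + j80 → |·| ≈ 9996.3, ∠ ≈ 179.54°
|L| = 8 · 101.98 / 9996.3 ≈ 0.081614
Gain = 20 log₁₀(0.081614) ≈ -21.76 dB
∠L = 78.69° − 179.54° = -100.85°

ω = 99: -21.7 dB, -101.0°; ω = 100: -21.8 dB, -100.9°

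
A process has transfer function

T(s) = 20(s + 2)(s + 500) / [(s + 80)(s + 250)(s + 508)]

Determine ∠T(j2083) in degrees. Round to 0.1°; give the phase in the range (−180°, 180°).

-80.8°

At s = jω = j2083:
zero (s+2): 2 + j2083 → |·| = √(2²+2083²) = √4338893 ≈ 2083, ∠ = arctan(2083/2) ≈ 89.94°
zero (s+500): 500 + j2083 → |·| = √(500²+2083²) = √4588889 ≈ 2142.2, ∠ = arctan(2083/500) ≈ 76.50°
pole (s+80): 80 + j2083 → |·| = √(80²+2083²) = √4345289 ≈ 2084.5, ∠ = arctan(2083/80) ≈ 87.80°
pole (s+250): 250 + j2083 → |·| = √(250²+2083²) = √4401389 ≈ 2097.9, ∠ = arctan(2083/250) ≈ 83.16°
pole (s+508): 508 + j2083 → |·| = √(508²+2083²) = √4596953 ≈ 2144.1, ∠ = arctan(2083/508) ≈ 76.29°
∠T = 166.44° − 247.25° = -80.81°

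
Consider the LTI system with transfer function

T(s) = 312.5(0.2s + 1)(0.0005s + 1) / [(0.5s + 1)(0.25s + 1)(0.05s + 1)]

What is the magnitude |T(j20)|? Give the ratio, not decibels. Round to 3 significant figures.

17.8

At ω = 20 rad/s:
zero (1 + j20·0.2) = 1 + j4 → |·| ≈ 4.1231, ∠ ≈ 75.96°
zero (1 + j20·0.0005) = 1 + j0.01 → |·| ≈ 1, ∠ ≈ 0.57°
pole (1 + j20·0.5) = 1 + j10 → |·| ≈ 10.05, ∠ ≈ 84.29°
pole (1 + j20·0.25) = 1 + j5 → |·| ≈ 5.099, ∠ ≈ 78.69°
pole (1 + j20·0.05) = 1 + j1 → |·| ≈ 1.4142, ∠ ≈ 45.00°
|T| = 312.5 · 4.1231 · 1 / (10.05 · 5.099 · 1.4142) ≈ 17.779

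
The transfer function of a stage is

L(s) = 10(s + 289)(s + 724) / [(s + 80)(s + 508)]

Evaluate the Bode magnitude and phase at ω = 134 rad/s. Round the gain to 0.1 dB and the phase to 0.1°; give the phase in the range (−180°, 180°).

29.1 dB, -38.6°

At s = jω = j134:
zero (s+289): 289 + j134 → |·| = √(289²+134²) = √101477 ≈ 318.55, ∠ = arctan(134/289) ≈ 24.88°
zero (s+724): 724 + j134 → |·| = √(724²+134²) = √542132 ≈ 736.3, ∠ = arctan(134/724) ≈ 10.49°
pole (s+80): 80 + j134 → |·| = √(80²+134²) = √24356 ≈ 156.06, ∠ = arctan(134/80) ≈ 59.16°
pole (s+508): 508 + j134 → |·| = √(508²+134²) = √276020 ≈ 525.38, ∠ = arctan(134/508) ≈ 14.78°
|L| = 10 · 2.3455e+05 / 81991 ≈ 28.607
Gain = 20 log₁₀(28.607) ≈ 29.13 dB
∠L = 35.37° − 73.94° = -38.57°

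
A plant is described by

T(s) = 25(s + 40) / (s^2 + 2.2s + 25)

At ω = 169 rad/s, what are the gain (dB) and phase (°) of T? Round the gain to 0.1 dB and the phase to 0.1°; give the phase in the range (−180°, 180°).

At s = jω = j169:
zero (s+40): 40 + j169 → |·| = √(40²+169²) = √30161 ≈ 173.67, ∠ = arctan(169/40) ≈ 76.68°
quadratic: (j169)² + 2.2·j169 + 25 = -28536 + j371.8 → |·| ≈ 28538, ∠ ≈ 179.25°
|T| = 25 · 173.67 / 28538 ≈ 0.15214
Gain = 20 log₁₀(0.15214) ≈ -16.36 dB
∠T = 76.68° − 179.25° = -102.57°

-16.4 dB, -102.6°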